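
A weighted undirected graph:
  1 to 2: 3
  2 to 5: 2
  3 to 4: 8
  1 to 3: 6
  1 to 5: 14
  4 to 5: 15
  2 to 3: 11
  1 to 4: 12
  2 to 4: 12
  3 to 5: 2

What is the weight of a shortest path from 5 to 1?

Some routes from 5 to 1:
5 → 2 → 3 → 1: 2 + 11 + 6 = 19
5 → 3 → 2 → 1: 2 + 11 + 3 = 16
5 → 3 → 4 → 1: 2 + 8 + 12 = 22
5 → 3 → 1: 2 + 6 = 8
5 → 2 → 1: 2 + 3 = 5
5 → 1: 14
The minimum is 5.

5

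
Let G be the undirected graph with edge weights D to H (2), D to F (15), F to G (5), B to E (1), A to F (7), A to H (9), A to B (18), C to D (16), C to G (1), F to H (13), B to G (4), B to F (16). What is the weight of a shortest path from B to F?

9

Checking several routes:
B → G → C → D → F: 4 + 1 + 16 + 15 = 36
B → G → F: 4 + 5 = 9
B → A → F: 18 + 7 = 25
B → F: 16
Best route has total 9.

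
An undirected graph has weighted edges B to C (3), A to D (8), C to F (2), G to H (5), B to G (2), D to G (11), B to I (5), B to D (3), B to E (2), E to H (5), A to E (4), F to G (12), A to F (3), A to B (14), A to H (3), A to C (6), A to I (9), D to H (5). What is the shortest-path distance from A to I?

9

A few of the A→I routes:
A-F-C-B-I: 3 + 2 + 3 + 5 = 13
A-H-G-B-I: 3 + 5 + 2 + 5 = 15
A-I: 9
A-E-B-I: 4 + 2 + 5 = 11
A-C-B-I: 6 + 3 + 5 = 14
Shortest: 9.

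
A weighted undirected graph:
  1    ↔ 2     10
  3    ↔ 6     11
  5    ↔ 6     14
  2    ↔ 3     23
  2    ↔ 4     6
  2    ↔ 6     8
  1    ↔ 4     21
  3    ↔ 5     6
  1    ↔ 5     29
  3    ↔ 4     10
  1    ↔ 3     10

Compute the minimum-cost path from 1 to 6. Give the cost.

Checking several routes:
1 - 2 - 6: 10 + 8 = 18
1 - 3 - 5 - 6: 10 + 6 + 14 = 30
1 - 3 - 4 - 2 - 6: 10 + 10 + 6 + 8 = 34
1 - 3 - 6: 10 + 11 = 21
Best route has total 18.

18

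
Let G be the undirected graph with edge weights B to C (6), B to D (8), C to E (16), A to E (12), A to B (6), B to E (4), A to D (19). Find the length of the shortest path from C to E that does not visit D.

10

Candidate routes:
C-E: 16
C-B-E: 6 + 4 = 10
C-B-A-E: 6 + 6 + 12 = 24
The minimum is 10.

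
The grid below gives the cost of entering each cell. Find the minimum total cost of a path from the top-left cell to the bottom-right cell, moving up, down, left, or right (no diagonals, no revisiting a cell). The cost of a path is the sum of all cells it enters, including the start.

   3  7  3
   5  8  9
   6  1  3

18

Path (0,0)→(1,0)→(2,0)→(2,1)→(2,2): 3 + 5 + 6 + 1 + 3 = 18.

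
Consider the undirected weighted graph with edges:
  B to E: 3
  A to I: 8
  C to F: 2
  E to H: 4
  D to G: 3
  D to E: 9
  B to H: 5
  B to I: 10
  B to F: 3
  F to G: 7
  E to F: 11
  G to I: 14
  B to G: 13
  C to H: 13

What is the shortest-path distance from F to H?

Some routes from F to H:
F→B→E→H: 3 + 3 + 4 = 10
F→E→H: 11 + 4 = 15
F→B→H: 3 + 5 = 8
F→C→H: 2 + 13 = 15
The minimum is 8.

8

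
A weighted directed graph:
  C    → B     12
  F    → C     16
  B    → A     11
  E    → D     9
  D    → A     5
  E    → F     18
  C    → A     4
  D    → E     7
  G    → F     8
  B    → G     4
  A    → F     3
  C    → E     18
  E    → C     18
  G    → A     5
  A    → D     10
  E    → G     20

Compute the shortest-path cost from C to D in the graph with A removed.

27

Routes from C to D avoiding A:
C → E → D: 18 + 9 = 27
The minimum is 27.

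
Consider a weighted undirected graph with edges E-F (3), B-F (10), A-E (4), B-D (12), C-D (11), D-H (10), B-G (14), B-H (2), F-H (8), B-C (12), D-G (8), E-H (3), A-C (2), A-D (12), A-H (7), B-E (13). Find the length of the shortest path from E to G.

19

Checking several routes:
E→F→B→G: 3 + 10 + 14 = 27
E→H→D→G: 3 + 10 + 8 = 21
E→H→B→D→G: 3 + 2 + 12 + 8 = 25
E→H→B→G: 3 + 2 + 14 = 19
E→A→C→D→G: 4 + 2 + 11 + 8 = 25
E→A→D→G: 4 + 12 + 8 = 24
The minimum is 19.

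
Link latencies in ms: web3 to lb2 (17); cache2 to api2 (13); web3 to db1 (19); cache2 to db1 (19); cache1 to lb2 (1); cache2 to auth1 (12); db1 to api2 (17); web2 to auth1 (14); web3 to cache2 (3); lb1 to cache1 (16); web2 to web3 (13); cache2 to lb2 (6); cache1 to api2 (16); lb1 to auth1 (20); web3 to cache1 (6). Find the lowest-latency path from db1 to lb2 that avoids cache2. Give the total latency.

A few of the db1→lb2 routes:
db1 → api2 → cache1 → lb2: 17 + 16 + 1 = 34
db1 → web3 → lb2: 19 + 17 = 36
db1 → web3 → cache1 → lb2: 19 + 6 + 1 = 26
The minimum is 26 ms.

26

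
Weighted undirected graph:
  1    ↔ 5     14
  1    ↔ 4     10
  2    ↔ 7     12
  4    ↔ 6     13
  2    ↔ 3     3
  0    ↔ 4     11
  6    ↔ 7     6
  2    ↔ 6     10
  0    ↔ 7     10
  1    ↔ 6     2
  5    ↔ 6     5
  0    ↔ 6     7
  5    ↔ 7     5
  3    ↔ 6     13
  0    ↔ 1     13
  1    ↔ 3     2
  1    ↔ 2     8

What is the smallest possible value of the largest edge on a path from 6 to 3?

Some routes from 6 to 3:
6 → 2 → 1 → 3: max(10, 8, 2) = 10
6 → 1 → 3: max(2, 2) = 2
6 → 1 → 2 → 3: max(2, 8, 3) = 8
6 → 7 → 0 → 4 → 1 → 3: max(6, 10, 11, 10, 2) = 11
6 → 2 → 3: max(10, 3) = 10
The minimum achievable maximum is 2.

2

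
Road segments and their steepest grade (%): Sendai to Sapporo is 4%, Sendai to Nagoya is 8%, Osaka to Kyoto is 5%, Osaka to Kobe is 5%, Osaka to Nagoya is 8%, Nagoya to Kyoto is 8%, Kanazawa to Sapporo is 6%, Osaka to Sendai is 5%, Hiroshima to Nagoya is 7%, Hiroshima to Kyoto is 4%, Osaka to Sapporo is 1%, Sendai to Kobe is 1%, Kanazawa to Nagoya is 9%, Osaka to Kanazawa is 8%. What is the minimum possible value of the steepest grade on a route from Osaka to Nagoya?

Comparing a few candidate routes:
Osaka → Kyoto → Hiroshima → Nagoya: max(5, 4, 7) = 7
Osaka → Nagoya: max(8) = 8
Osaka → Sapporo → Sendai → Nagoya: max(1, 4, 8) = 8
Smallest bottleneck: 7%.

7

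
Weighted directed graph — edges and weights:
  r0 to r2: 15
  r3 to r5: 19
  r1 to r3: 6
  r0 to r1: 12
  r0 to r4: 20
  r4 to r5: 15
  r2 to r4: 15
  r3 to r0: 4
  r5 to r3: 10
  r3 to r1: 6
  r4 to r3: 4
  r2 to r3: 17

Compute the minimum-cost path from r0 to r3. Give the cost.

Checking several routes:
r0-r4-r3: 20 + 4 = 24
r0-r2-r3: 15 + 17 = 32
r0-r2-r4-r3: 15 + 15 + 4 = 34
r0-r1-r3: 12 + 6 = 18
Shortest: 18.

18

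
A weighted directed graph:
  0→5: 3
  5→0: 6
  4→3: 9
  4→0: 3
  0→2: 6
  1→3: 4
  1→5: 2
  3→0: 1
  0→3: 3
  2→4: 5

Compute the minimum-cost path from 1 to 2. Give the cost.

Candidate routes:
1 -> 3 -> 0 -> 2: 4 + 1 + 6 = 11
1 -> 5 -> 0 -> 2: 2 + 6 + 6 = 14
The minimum is 11.

11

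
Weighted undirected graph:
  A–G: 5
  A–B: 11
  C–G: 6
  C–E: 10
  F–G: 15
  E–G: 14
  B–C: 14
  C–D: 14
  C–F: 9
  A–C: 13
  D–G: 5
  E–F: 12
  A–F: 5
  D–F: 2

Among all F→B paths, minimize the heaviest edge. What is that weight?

Some routes from F to B:
F→D→G→C→A→B: max(2, 5, 6, 13, 11) = 13
F→E→C→G→A→B: max(12, 10, 6, 5, 11) = 12
F→D→G→A→B: max(2, 5, 5, 11) = 11
F→A→B: max(5, 11) = 11
F→C→G→A→B: max(9, 6, 5, 11) = 11
F→C→A→B: max(9, 13, 11) = 13
Smallest bottleneck: 11.

11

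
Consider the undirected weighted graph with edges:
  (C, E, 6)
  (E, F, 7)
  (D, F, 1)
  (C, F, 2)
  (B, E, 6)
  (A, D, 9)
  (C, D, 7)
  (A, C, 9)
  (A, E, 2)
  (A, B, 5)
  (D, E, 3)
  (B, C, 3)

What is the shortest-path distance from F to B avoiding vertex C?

10

Checking several routes:
F - D - A - E - B: 1 + 9 + 2 + 6 = 18
F - D - E - A - B: 1 + 3 + 2 + 5 = 11
F - D - E - B: 1 + 3 + 6 = 10
F - E - B: 7 + 6 = 13
F - D - A - B: 1 + 9 + 5 = 15
F - E - A - B: 7 + 2 + 5 = 14
Best route has total 10.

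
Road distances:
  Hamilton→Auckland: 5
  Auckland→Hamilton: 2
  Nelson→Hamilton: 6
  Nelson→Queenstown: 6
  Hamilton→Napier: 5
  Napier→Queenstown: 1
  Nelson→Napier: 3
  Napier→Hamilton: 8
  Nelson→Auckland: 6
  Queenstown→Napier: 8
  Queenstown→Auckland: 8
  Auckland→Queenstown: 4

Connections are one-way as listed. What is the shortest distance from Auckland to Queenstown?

Candidate routes:
Auckland → Hamilton → Napier → Queenstown: 2 + 5 + 1 = 8
Auckland → Queenstown: 4
Shortest: 4.

4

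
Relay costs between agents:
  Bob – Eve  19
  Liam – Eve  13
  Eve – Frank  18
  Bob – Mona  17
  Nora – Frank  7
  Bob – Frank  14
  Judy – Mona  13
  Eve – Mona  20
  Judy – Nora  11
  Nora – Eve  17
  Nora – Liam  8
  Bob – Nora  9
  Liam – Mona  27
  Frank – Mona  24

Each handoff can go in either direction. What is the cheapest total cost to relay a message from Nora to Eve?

17

Some routes from Nora to Eve:
Nora -> Bob -> Frank -> Eve: 9 + 14 + 18 = 41
Nora -> Frank -> Eve: 7 + 18 = 25
Nora -> Frank -> Bob -> Eve: 7 + 14 + 19 = 40
Nora -> Eve: 17
Nora -> Bob -> Eve: 9 + 19 = 28
Nora -> Liam -> Eve: 8 + 13 = 21
Best route has total 17.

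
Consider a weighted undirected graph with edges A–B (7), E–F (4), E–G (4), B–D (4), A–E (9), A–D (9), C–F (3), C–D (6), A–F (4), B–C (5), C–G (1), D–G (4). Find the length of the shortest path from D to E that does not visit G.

13

Checking several routes:
D -> A -> F -> E: 9 + 4 + 4 = 17
D -> B -> C -> F -> E: 4 + 5 + 3 + 4 = 16
D -> C -> F -> E: 6 + 3 + 4 = 13
The minimum is 13.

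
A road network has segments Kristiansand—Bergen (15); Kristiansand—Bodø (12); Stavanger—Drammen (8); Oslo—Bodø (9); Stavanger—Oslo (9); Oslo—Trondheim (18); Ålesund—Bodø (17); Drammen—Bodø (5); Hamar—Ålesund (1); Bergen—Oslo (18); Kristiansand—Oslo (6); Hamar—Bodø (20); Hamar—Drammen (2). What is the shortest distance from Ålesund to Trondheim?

35

A few of the Ålesund→Trondheim routes:
Ålesund -> Hamar -> Drammen -> Stavanger -> Oslo -> Trondheim: 1 + 2 + 8 + 9 + 18 = 38
Ålesund -> Hamar -> Drammen -> Bodø -> Oslo -> Trondheim: 1 + 2 + 5 + 9 + 18 = 35
Ålesund -> Hamar -> Drammen -> Bodø -> Kristiansand -> Oslo -> Trondheim: 1 + 2 + 5 + 12 + 6 + 18 = 44
Ålesund -> Bodø -> Oslo -> Trondheim: 17 + 9 + 18 = 44
The minimum is 35.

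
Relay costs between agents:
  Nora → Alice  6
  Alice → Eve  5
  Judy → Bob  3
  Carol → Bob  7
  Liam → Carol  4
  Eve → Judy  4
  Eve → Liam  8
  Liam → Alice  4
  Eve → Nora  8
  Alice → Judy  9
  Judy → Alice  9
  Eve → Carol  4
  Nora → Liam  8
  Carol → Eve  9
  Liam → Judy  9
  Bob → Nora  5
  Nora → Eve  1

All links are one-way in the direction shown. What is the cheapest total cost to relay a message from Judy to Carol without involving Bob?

Routes from Judy to Carol avoiding Bob:
Judy→Alice→Eve→Nora→Liam→Carol: 9 + 5 + 8 + 8 + 4 = 34
Judy→Alice→Eve→Liam→Carol: 9 + 5 + 8 + 4 = 26
Judy→Alice→Eve→Carol: 9 + 5 + 4 = 18
Shortest: 18.

18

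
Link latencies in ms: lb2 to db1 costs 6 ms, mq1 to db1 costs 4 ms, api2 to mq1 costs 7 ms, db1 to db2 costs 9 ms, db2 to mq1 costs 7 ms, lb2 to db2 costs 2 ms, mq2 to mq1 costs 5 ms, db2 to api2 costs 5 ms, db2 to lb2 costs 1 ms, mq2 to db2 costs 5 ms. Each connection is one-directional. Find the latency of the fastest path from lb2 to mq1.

Paths from lb2 to mq1:
lb2 -> db2 -> mq1: 2 + 7 = 9
lb2 -> db1 -> db2 -> mq1: 6 + 9 + 7 = 22
lb2 -> db2 -> api2 -> mq1: 2 + 5 + 7 = 14
lb2 -> db1 -> db2 -> api2 -> mq1: 6 + 9 + 5 + 7 = 27
Best route has total 9 ms.

9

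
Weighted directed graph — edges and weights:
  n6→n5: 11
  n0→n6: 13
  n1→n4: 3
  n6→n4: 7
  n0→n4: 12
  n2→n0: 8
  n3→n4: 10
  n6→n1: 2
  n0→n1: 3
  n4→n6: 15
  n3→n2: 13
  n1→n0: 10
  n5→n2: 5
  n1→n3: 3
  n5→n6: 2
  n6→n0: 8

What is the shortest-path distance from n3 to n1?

A few of the n3→n1 routes:
n3-n2-n0-n1: 13 + 8 + 3 = 24
n3-n4-n6-n1: 10 + 15 + 2 = 27
n3-n4-n6-n0-n1: 10 + 15 + 8 + 3 = 36
n3-n2-n0-n4-n6-n1: 13 + 8 + 12 + 15 + 2 = 50
n3-n2-n0-n6-n1: 13 + 8 + 13 + 2 = 36
Shortest: 24.

24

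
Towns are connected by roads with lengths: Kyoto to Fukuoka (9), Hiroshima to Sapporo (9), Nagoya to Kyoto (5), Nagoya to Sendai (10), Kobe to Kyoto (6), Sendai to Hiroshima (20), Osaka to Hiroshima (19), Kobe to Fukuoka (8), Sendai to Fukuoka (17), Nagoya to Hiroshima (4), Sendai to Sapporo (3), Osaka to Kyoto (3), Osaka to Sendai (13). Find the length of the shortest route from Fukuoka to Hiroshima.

Checking several routes:
Fukuoka-Sendai-Nagoya-Hiroshima: 17 + 10 + 4 = 31
Fukuoka-Kyoto-Osaka-Hiroshima: 9 + 3 + 19 = 31
Fukuoka-Kobe-Kyoto-Nagoya-Hiroshima: 8 + 6 + 5 + 4 = 23
Fukuoka-Kyoto-Nagoya-Hiroshima: 9 + 5 + 4 = 18
Fukuoka-Sendai-Sapporo-Hiroshima: 17 + 3 + 9 = 29
Best route has total 18.

18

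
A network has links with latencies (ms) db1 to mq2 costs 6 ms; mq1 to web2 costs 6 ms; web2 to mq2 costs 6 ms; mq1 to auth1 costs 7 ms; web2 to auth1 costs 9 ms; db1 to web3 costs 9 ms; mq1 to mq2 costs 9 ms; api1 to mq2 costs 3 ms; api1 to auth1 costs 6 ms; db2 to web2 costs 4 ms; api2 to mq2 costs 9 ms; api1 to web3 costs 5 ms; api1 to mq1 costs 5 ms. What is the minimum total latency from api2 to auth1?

18

Some routes from api2 to auth1:
api2→mq2→api1→auth1: 9 + 3 + 6 = 18
api2→mq2→api1→mq1→auth1: 9 + 3 + 5 + 7 = 24
api2→mq2→web2→auth1: 9 + 6 + 9 = 24
Best route has total 18 ms.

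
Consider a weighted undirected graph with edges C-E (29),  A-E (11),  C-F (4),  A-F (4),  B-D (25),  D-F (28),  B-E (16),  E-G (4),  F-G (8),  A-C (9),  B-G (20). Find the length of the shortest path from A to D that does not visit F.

Candidate routes:
A - E - G - B - D: 11 + 4 + 20 + 25 = 60
A - E - B - D: 11 + 16 + 25 = 52
A - C - E - G - B - D: 9 + 29 + 4 + 20 + 25 = 87
A - C - E - B - D: 9 + 29 + 16 + 25 = 79
Shortest: 52.

52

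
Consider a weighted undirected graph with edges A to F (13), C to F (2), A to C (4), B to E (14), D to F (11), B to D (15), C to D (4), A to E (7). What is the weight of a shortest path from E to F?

13

Some routes from E to F:
E → B → D → C → F: 14 + 15 + 4 + 2 = 35
E → A → C → F: 7 + 4 + 2 = 13
E → B → D → F: 14 + 15 + 11 = 40
E → A → C → D → F: 7 + 4 + 4 + 11 = 26
E → A → F: 7 + 13 = 20
The minimum is 13.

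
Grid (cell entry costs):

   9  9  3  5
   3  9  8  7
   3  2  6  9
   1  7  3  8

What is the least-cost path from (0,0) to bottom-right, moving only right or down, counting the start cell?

34

Cheapest: [0,0] [1,0] [2,0] [2,1] [2,2] [3,2] [3,3]
  9 + 3 + 3 + 2 + 6 + 3 + 8 = 34
For comparison, the top-then-right route costs 50.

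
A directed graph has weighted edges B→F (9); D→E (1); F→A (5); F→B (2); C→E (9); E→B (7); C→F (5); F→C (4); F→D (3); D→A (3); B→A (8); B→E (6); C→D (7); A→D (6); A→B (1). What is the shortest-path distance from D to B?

Candidate routes:
D -> A -> B: 3 + 1 = 4
D -> E -> B: 1 + 7 = 8
The minimum is 4.

4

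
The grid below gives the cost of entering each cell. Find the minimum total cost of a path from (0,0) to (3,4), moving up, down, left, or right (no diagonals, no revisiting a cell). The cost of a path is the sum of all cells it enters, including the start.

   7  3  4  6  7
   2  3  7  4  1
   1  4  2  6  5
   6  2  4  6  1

27

Path r0c0→r1c0→r2c0→r2c1→r2c2→r3c2→r3c3→r3c4: 7 + 2 + 1 + 4 + 2 + 4 + 6 + 1 = 27.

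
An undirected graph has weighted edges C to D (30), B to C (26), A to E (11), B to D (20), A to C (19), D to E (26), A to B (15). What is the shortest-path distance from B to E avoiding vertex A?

Routes from B to E avoiding A:
B - C - D - E: 26 + 30 + 26 = 82
B - D - E: 20 + 26 = 46
Best route has total 46.

46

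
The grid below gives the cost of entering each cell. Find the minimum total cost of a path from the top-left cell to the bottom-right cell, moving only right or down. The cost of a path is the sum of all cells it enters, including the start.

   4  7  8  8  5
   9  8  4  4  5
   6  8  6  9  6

38

Best path: (0,0)→(0,1)→(0,2)→(1,2)→(1,3)→(1,4)→(2,4)
Cost: 4 + 7 + 8 + 4 + 4 + 5 + 6 = 38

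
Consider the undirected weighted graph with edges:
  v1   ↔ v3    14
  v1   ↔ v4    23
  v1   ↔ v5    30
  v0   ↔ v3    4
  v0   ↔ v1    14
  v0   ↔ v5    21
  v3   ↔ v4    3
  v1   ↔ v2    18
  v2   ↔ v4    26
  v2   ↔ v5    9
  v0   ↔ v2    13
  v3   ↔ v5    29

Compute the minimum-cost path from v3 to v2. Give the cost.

A few of the v3→v2 routes:
v3 -> v1 -> v2: 14 + 18 = 32
v3 -> v0 -> v5 -> v2: 4 + 21 + 9 = 34
v3 -> v0 -> v2: 4 + 13 = 17
v3 -> v0 -> v1 -> v2: 4 + 14 + 18 = 36
v3 -> v4 -> v2: 3 + 26 = 29
Shortest: 17.

17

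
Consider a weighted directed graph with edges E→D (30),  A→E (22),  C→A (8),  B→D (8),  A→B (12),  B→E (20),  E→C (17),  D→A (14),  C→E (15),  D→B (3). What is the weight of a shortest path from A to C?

39

Routes from A to C:
A - B - E - C: 12 + 20 + 17 = 49
A - E - C: 22 + 17 = 39
Shortest: 39.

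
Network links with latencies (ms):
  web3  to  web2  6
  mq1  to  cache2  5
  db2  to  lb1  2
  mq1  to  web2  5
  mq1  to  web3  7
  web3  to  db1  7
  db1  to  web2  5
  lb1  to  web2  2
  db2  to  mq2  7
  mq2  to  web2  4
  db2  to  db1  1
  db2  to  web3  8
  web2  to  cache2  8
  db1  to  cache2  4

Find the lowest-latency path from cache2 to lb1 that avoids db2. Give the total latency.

10

Checking several routes:
cache2 → db1 → web3 → web2 → lb1: 4 + 7 + 6 + 2 = 19
cache2 → mq1 → web2 → lb1: 5 + 5 + 2 = 12
cache2 → db1 → web2 → lb1: 4 + 5 + 2 = 11
cache2 → web2 → lb1: 8 + 2 = 10
Best route has total 10 ms.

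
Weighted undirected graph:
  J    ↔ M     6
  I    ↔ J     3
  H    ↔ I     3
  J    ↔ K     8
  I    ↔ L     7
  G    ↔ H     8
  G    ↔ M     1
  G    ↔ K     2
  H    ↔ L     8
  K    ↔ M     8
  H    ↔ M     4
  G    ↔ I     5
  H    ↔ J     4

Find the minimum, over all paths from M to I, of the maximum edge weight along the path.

4

Comparing a few candidate routes:
M-G-I: max(1, 5) = 5
M-H-J-I: max(4, 4, 3) = 4
M-J-H-I: max(6, 4, 3) = 6
M-J-H-G-I: max(6, 4, 8, 5) = 8
M-H-I: max(4, 3) = 4
M-J-I: max(6, 3) = 6
Smallest bottleneck: 4.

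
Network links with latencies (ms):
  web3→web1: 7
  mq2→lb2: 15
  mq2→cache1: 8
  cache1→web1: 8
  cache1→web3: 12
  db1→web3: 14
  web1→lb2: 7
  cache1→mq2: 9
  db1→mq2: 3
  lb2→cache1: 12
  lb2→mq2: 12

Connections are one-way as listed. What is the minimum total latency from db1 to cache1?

Some routes from db1 to cache1:
db1 - web3 - web1 - lb2 - cache1: 14 + 7 + 7 + 12 = 40
db1 - mq2 - cache1: 3 + 8 = 11
db1 - mq2 - lb2 - cache1: 3 + 15 + 12 = 30
Shortest: 11 ms.

11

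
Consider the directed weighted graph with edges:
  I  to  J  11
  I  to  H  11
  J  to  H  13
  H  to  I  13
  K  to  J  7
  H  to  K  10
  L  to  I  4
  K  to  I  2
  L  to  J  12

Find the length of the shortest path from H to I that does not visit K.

Paths from H to I avoiding K:
H→I: 13
Shortest: 13.

13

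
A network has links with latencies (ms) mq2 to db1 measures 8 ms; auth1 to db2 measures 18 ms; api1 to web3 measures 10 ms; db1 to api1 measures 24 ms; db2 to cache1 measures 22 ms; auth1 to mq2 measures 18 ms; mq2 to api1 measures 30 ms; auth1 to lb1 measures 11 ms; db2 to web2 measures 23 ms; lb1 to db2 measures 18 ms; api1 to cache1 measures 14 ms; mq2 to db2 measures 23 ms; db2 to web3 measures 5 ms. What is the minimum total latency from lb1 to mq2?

Some routes from lb1 to mq2:
lb1→auth1→mq2: 11 + 18 = 29
lb1→db2→auth1→mq2: 18 + 18 + 18 = 54
lb1→auth1→db2→mq2: 11 + 18 + 23 = 52
lb1→db2→mq2: 18 + 23 = 41
lb1→db2→web3→api1→mq2: 18 + 5 + 10 + 30 = 63
Shortest: 29 ms.

29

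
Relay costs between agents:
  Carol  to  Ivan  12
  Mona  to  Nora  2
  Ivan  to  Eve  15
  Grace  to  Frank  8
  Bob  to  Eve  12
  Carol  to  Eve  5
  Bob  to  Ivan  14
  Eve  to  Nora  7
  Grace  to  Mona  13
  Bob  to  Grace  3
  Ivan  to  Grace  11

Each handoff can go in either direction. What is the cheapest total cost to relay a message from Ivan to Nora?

Checking several routes:
Ivan-Eve-Nora: 15 + 7 = 22
Ivan-Bob-Grace-Mona-Nora: 14 + 3 + 13 + 2 = 32
Ivan-Carol-Eve-Nora: 12 + 5 + 7 = 24
Ivan-Grace-Mona-Nora: 11 + 13 + 2 = 26
Shortest: 22.

22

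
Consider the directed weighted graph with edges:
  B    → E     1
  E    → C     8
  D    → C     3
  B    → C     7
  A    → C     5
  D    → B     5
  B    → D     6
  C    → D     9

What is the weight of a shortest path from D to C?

Candidate routes:
D-B-C: 5 + 7 = 12
D-B-E-C: 5 + 1 + 8 = 14
D-C: 3
Best route has total 3.

3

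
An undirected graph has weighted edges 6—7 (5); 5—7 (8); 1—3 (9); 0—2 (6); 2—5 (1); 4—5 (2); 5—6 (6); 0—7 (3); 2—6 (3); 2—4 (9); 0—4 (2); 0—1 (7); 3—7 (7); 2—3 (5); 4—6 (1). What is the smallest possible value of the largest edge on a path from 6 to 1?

7

A few of the 6→1 routes:
6 - 7 - 3 - 2 - 0 - 1: max(5, 7, 5, 6, 7) = 7
6 - 7 - 3 - 2 - 5 - 4 - 0 - 1: max(5, 7, 5, 1, 2, 2, 7) = 7
6 - 5 - 4 - 0 - 1: max(6, 2, 2, 7) = 7
6 - 5 - 2 - 3 - 7 - 0 - 1: max(6, 1, 5, 7, 3, 7) = 7
6 - 5 - 2 - 0 - 1: max(6, 1, 6, 7) = 7
Smallest bottleneck: 7.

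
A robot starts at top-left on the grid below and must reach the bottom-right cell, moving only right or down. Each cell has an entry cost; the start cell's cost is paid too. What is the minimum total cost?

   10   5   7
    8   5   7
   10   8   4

31

Take [0,0] -> [0,1] -> [1,1] -> [1,2] -> [2,2] for a total of 10 + 5 + 5 + 7 + 4 = 31.
(Top row then right column would cost 33.)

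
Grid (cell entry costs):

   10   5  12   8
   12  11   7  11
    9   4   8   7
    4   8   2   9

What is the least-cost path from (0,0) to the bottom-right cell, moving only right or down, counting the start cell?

Take (0,0)→(0,1)→(1,1)→(2,1)→(2,2)→(3,2)→(3,3) for a total of 10 + 5 + 11 + 4 + 8 + 2 + 9 = 49.

49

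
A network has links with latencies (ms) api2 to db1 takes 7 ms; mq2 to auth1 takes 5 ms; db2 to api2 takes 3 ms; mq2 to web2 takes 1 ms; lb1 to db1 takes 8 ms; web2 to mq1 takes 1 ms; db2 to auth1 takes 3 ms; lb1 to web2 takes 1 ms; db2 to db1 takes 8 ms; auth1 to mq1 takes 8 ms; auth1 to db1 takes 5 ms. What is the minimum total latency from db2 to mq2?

Some routes from db2 to mq2:
db2 → db1 → lb1 → web2 → mq2: 8 + 8 + 1 + 1 = 18
db2 → auth1 → db1 → lb1 → web2 → mq2: 3 + 5 + 8 + 1 + 1 = 18
db2 → auth1 → mq1 → web2 → mq2: 3 + 8 + 1 + 1 = 13
db2 → auth1 → mq2: 3 + 5 = 8
The minimum is 8 ms.

8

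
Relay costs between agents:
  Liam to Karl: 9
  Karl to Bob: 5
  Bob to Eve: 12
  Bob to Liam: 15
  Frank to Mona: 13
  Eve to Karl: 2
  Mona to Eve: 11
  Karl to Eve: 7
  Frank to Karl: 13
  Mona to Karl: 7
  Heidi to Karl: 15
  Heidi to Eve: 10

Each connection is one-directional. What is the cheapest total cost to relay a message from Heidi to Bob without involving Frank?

Routes from Heidi to Bob avoiding Frank:
Heidi - Eve - Karl - Bob: 10 + 2 + 5 = 17
Heidi - Karl - Bob: 15 + 5 = 20
Shortest: 17.

17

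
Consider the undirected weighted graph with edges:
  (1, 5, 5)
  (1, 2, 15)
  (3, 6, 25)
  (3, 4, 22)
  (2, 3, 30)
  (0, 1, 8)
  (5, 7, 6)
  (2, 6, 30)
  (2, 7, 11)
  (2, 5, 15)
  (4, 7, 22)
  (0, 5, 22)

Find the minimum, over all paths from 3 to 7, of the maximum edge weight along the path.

22

Some routes from 3 to 7:
3 -> 6 -> 2 -> 5 -> 7: max(25, 30, 15, 6) = 30
3 -> 6 -> 2 -> 1 -> 5 -> 7: max(25, 30, 15, 5, 6) = 30
3 -> 6 -> 2 -> 1 -> 0 -> 5 -> 7: max(25, 30, 15, 8, 22, 6) = 30
3 -> 4 -> 7: max(22, 22) = 22
Best route has worst link 22.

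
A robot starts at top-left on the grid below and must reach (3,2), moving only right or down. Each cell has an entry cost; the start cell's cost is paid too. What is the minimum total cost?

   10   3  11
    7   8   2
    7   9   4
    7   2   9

One optimal route is [0,0] [0,1] [1,1] [1,2] [2,2] [3,2].
Its cost is 10 + 3 + 8 + 2 + 4 + 9 = 36.
(Top row then right column would cost 39.)

36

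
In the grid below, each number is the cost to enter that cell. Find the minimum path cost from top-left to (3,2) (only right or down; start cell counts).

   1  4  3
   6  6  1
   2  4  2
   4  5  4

Path r0c0 r0c1 r0c2 r1c2 r2c2 r3c2: 1 + 4 + 3 + 1 + 2 + 4 = 15.

15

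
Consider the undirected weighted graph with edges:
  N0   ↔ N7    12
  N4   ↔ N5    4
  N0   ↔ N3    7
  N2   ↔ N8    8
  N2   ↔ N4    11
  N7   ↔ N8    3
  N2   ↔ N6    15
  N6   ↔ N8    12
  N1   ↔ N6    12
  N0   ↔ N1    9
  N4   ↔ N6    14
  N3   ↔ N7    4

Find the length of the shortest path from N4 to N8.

19

Checking several routes:
N4→N2→N8: 11 + 8 = 19
N4→N6→N2→N8: 14 + 15 + 8 = 37
N4→N6→N8: 14 + 12 = 26
Shortest: 19.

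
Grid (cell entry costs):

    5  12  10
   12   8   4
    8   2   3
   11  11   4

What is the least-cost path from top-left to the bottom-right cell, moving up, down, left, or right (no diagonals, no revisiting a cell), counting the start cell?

Path r0c0 r0c1 r1c1 r2c1 r2c2 r3c2: 5 + 12 + 8 + 2 + 3 + 4 = 34.

34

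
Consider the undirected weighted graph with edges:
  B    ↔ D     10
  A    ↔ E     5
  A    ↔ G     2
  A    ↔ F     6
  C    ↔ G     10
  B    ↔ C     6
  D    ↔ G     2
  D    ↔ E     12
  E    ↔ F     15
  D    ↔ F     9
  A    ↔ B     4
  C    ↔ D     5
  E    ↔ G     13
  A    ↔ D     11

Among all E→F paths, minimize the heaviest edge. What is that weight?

A few of the E→F routes:
E → A → F: max(5, 6) = 6
E → A → B → C → G → D → F: max(5, 4, 6, 10, 2, 9) = 10
E → A → G → D → F: max(5, 2, 2, 9) = 9
E → A → B → C → D → F: max(5, 4, 6, 5, 9) = 9
The minimum achievable maximum is 6.

6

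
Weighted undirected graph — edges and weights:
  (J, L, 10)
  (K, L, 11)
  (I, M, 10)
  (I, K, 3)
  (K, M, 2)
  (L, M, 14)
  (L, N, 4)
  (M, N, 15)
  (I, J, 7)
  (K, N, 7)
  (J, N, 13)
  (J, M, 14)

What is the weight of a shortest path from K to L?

Comparing a few candidate routes:
K→M→L: 2 + 14 = 16
K→I→J→L: 3 + 7 + 10 = 20
K→M→N→L: 2 + 15 + 4 = 21
K→L: 11
K→N→L: 7 + 4 = 11
Best route has total 11.

11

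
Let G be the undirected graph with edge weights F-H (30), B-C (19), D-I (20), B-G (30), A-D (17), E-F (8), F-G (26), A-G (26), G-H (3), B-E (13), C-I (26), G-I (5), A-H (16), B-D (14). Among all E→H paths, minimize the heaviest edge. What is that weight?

17

Comparing a few candidate routes:
E → B → D → A → H: max(13, 14, 17, 16) = 17
E → B → D → I → G → H: max(13, 14, 20, 5, 3) = 20
E → F → G → H: max(8, 26, 3) = 26
The minimum achievable maximum is 17.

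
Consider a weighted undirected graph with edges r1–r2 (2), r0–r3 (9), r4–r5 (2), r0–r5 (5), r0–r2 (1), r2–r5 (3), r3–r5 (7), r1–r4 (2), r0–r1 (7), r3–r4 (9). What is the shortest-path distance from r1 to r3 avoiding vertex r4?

12

Checking several routes:
r1-r2-r0-r3: 2 + 1 + 9 = 12
r1-r2-r5-r3: 2 + 3 + 7 = 12
r1-r2-r0-r5-r3: 2 + 1 + 5 + 7 = 15
Shortest: 12.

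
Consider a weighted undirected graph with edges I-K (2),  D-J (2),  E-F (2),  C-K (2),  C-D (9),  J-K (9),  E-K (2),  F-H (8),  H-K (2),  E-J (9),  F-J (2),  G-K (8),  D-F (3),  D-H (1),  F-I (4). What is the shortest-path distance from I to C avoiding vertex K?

Comparing a few candidate routes:
I -> F -> H -> D -> C: 4 + 8 + 1 + 9 = 22
I -> F -> D -> C: 4 + 3 + 9 = 16
I -> F -> J -> D -> C: 4 + 2 + 2 + 9 = 17
Shortest: 16.

16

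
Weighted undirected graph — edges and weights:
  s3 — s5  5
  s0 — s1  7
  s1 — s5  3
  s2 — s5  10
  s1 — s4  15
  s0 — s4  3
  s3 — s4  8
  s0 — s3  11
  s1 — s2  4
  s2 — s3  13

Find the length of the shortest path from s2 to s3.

A few of the s2→s3 routes:
s2-s5-s3: 10 + 5 = 15
s2-s1-s0-s3: 4 + 7 + 11 = 22
s2-s3: 13
s2-s1-s5-s3: 4 + 3 + 5 = 12
s2-s1-s0-s4-s3: 4 + 7 + 3 + 8 = 22
Best route has total 12.

12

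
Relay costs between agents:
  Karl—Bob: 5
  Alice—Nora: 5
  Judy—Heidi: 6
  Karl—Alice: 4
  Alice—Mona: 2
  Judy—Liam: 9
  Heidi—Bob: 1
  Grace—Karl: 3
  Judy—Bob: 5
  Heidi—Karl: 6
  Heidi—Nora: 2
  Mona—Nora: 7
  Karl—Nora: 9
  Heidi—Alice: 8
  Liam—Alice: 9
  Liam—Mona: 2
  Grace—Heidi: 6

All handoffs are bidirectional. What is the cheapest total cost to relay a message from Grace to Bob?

7

A few of the Grace→Bob routes:
Grace-Karl-Bob: 3 + 5 = 8
Grace-Karl-Nora-Heidi-Bob: 3 + 9 + 2 + 1 = 15
Grace-Karl-Heidi-Bob: 3 + 6 + 1 = 10
Grace-Heidi-Bob: 6 + 1 = 7
The minimum is 7.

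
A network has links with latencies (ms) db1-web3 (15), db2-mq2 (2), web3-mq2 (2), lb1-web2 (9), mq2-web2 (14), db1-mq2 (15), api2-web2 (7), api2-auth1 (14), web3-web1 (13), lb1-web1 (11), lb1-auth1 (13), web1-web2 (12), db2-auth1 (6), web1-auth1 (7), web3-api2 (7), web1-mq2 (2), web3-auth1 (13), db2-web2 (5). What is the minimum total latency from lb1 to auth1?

A few of the lb1→auth1 routes:
lb1-auth1: 13
lb1-web1-mq2-db2-auth1: 11 + 2 + 2 + 6 = 21
lb1-web1-auth1: 11 + 7 = 18
lb1-web2-db2-auth1: 9 + 5 + 6 = 20
The minimum is 13 ms.

13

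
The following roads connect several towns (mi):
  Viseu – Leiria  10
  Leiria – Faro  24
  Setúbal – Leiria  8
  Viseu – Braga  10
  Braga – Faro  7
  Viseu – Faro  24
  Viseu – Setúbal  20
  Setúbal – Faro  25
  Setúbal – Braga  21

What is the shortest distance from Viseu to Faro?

17

Checking several routes:
Viseu -> Leiria -> Faro: 10 + 24 = 34
Viseu -> Faro: 24
Viseu -> Leiria -> Setúbal -> Faro: 10 + 8 + 25 = 43
Viseu -> Braga -> Faro: 10 + 7 = 17
Best route has total 17 mi.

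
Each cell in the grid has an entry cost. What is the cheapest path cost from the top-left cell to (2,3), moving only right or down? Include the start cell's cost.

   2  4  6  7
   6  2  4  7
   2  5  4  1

17

Cheapest: [0,0] [0,1] [1,1] [1,2] [2,2] [2,3]
  2 + 4 + 2 + 4 + 4 + 1 = 17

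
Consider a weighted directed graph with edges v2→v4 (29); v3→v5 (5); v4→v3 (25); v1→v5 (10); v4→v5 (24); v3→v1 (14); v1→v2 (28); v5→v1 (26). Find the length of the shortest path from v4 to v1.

Candidate routes:
v4 -> v3 -> v5 -> v1: 25 + 5 + 26 = 56
v4 -> v3 -> v1: 25 + 14 = 39
v4 -> v5 -> v1: 24 + 26 = 50
The minimum is 39.

39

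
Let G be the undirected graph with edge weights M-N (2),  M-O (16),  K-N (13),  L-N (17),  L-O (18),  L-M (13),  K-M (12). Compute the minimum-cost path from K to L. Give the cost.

25

Paths from K to L:
K → N → M → O → L: 13 + 2 + 16 + 18 = 49
K → N → M → L: 13 + 2 + 13 = 28
K → N → L: 13 + 17 = 30
K → M → N → L: 12 + 2 + 17 = 31
K → M → L: 12 + 13 = 25
K → M → O → L: 12 + 16 + 18 = 46
Best route has total 25.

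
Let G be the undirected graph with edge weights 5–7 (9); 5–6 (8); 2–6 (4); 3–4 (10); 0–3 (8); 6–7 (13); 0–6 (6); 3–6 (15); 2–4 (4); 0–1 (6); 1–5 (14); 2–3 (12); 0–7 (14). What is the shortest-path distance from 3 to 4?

10

Some routes from 3 to 4:
3 → 4: 10
3 → 2 → 4: 12 + 4 = 16
3 → 0 → 1 → 5 → 6 → 2 → 4: 8 + 6 + 14 + 8 + 4 + 4 = 44
3 → 0 → 6 → 2 → 4: 8 + 6 + 4 + 4 = 22
3 → 6 → 2 → 4: 15 + 4 + 4 = 23
3 → 0 → 7 → 6 → 2 → 4: 8 + 14 + 13 + 4 + 4 = 43
Best route has total 10.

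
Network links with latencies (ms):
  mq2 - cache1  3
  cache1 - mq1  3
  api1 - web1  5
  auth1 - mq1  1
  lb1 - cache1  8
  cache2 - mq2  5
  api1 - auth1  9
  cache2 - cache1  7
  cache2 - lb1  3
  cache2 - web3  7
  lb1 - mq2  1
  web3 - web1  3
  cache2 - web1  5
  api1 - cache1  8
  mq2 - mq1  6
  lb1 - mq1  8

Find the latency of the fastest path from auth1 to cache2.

Comparing a few candidate routes:
auth1 → mq1 → cache1 → cache2: 1 + 3 + 7 = 11
auth1 → mq1 → mq2 → lb1 → cache2: 1 + 6 + 1 + 3 = 11
auth1 → mq1 → cache1 → mq2 → lb1 → cache2: 1 + 3 + 3 + 1 + 3 = 11
Shortest: 11 ms.

11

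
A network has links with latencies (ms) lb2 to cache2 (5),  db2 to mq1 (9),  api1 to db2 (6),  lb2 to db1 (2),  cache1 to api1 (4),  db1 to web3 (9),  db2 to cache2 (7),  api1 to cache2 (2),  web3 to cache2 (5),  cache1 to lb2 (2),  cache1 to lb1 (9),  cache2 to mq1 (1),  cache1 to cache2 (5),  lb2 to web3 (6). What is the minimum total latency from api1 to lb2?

A few of the api1→lb2 routes:
api1 -> cache1 -> lb2: 4 + 2 = 6
api1 -> cache2 -> web3 -> lb2: 2 + 5 + 6 = 13
api1 -> cache2 -> lb2: 2 + 5 = 7
api1 -> cache2 -> cache1 -> lb2: 2 + 5 + 2 = 9
api1 -> cache1 -> cache2 -> lb2: 4 + 5 + 5 = 14
Shortest: 6 ms.

6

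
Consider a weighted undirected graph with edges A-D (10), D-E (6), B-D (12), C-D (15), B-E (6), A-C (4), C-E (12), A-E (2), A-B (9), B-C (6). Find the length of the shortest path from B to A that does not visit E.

9

Paths from B to A avoiding E:
B-D-A: 12 + 10 = 22
B-D-C-A: 12 + 15 + 4 = 31
B-A: 9
B-C-D-A: 6 + 15 + 10 = 31
B-C-A: 6 + 4 = 10
The minimum is 9.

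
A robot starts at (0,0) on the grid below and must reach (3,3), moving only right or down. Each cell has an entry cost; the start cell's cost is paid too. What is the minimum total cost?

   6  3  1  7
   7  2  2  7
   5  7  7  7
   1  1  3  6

28

One optimal route is [0,0] [0,1] [0,2] [1,2] [2,2] [3,2] [3,3].
Its cost is 6 + 3 + 1 + 2 + 7 + 3 + 6 = 28.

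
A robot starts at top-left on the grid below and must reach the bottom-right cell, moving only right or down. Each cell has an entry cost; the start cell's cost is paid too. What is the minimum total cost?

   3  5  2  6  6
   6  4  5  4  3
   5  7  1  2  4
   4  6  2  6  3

Take (0,0) → (0,1) → (0,2) → (1,2) → (2,2) → (2,3) → (2,4) → (3,4) for a total of 3 + 5 + 2 + 5 + 1 + 2 + 4 + 3 = 25.
(Top row then right column would cost 32.)

25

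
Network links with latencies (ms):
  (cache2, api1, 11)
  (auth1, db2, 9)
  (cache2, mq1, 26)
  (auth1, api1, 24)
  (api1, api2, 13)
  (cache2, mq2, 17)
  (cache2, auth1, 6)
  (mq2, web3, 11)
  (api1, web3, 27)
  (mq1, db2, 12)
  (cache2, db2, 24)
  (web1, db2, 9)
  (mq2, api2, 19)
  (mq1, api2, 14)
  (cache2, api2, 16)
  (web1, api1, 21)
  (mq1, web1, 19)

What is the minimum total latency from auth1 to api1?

17

Some routes from auth1 to api1:
auth1 → cache2 → api2 → api1: 6 + 16 + 13 = 35
auth1 → api1: 24
auth1 → cache2 → api1: 6 + 11 = 17
auth1 → db2 → cache2 → api1: 9 + 24 + 11 = 44
auth1 → db2 → web1 → api1: 9 + 9 + 21 = 39
Shortest: 17 ms.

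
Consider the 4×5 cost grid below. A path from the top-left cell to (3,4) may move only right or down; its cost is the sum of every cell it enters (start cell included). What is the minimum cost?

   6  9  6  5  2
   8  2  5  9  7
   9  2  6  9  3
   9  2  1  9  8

Path [0,0] -> [1,0] -> [1,1] -> [2,1] -> [3,1] -> [3,2] -> [3,3] -> [3,4]: 6 + 8 + 2 + 2 + 2 + 1 + 9 + 8 = 38.

38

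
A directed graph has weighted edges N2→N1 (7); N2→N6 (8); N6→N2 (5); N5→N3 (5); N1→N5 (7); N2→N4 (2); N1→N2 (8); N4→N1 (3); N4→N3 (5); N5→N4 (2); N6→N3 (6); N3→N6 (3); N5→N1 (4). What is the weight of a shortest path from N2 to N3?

Routes from N2 to N3:
N2-N4-N1-N5-N3: 2 + 3 + 7 + 5 = 17
N2-N4-N3: 2 + 5 = 7
N2-N1-N5-N4-N3: 7 + 7 + 2 + 5 = 21
N2-N1-N5-N3: 7 + 7 + 5 = 19
N2-N6-N3: 8 + 6 = 14
Shortest: 7.

7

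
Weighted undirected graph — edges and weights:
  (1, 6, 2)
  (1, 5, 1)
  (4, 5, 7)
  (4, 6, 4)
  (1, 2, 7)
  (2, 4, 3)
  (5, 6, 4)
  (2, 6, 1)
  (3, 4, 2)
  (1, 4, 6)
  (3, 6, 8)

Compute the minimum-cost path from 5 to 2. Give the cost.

4

Comparing a few candidate routes:
5→1→4→2: 1 + 6 + 3 = 10
5→6→2: 4 + 1 = 5
5→1→2: 1 + 7 = 8
5→1→6→4→2: 1 + 2 + 4 + 3 = 10
5→1→6→2: 1 + 2 + 1 = 4
5→4→2: 7 + 3 = 10
Shortest: 4.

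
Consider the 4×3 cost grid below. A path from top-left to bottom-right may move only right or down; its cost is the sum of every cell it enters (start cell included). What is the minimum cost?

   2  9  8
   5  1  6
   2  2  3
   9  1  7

18

Take (0,0) → (1,0) → (1,1) → (2,1) → (3,1) → (3,2) for a total of 2 + 5 + 1 + 2 + 1 + 7 = 18.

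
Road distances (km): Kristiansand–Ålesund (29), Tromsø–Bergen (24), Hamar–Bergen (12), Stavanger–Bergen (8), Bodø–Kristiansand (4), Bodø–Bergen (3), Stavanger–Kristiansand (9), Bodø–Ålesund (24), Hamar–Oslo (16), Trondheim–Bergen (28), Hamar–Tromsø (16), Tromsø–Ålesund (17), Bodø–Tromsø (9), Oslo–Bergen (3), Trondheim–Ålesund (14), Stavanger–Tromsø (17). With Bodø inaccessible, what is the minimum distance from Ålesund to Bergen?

Checking several routes:
Ålesund - Tromsø - Stavanger - Bergen: 17 + 17 + 8 = 42
Ålesund - Tromsø - Hamar - Bergen: 17 + 16 + 12 = 45
Ålesund - Trondheim - Bergen: 14 + 28 = 42
Ålesund - Tromsø - Bergen: 17 + 24 = 41
The minimum is 41 km.

41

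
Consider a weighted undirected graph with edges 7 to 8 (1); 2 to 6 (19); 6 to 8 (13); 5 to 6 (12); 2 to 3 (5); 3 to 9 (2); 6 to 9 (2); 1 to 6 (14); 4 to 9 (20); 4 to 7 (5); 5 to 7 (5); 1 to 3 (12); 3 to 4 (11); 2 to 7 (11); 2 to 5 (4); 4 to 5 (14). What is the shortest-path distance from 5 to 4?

Some routes from 5 to 4:
5 -> 4: 14
5 -> 2 -> 3 -> 4: 4 + 5 + 11 = 20
5 -> 7 -> 4: 5 + 5 = 10
Shortest: 10.

10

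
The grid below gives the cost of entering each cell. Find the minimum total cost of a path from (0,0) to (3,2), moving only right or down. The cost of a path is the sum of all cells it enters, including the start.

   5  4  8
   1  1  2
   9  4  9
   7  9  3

Cheapest: (0,0) → (1,0) → (1,1) → (1,2) → (2,2) → (3,2)
  5 + 1 + 1 + 2 + 9 + 3 = 21
(Top row then right column would cost 31.)

21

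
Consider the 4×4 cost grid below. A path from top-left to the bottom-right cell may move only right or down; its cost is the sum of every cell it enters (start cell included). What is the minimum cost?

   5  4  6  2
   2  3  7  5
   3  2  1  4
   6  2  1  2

Take (0,0)→(1,0)→(1,1)→(2,1)→(2,2)→(3,2)→(3,3) for a total of 5 + 2 + 3 + 2 + 1 + 1 + 2 = 16.
For comparison, the top-then-right route costs 28.

16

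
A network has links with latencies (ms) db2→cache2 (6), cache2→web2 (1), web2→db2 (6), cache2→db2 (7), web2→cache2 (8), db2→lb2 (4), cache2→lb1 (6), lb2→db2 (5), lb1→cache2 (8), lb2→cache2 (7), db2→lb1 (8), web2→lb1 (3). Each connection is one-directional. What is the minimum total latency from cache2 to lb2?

Routes from cache2 to lb2:
cache2 → web2 → db2 → lb2: 1 + 6 + 4 = 11
cache2 → db2 → lb2: 7 + 4 = 11
Shortest: 11 ms.

11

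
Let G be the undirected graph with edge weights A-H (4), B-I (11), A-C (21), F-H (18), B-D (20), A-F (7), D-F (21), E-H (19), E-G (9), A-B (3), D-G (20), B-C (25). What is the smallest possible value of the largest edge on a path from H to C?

21

Some routes from H to C:
H→E→G→D→F→A→C: max(19, 9, 20, 21, 7, 21) = 21
H→F→D→B→A→C: max(18, 21, 20, 3, 21) = 21
H→E→G→D→B→A→C: max(19, 9, 20, 20, 3, 21) = 21
H→F→A→C: max(18, 7, 21) = 21
The minimum achievable maximum is 21.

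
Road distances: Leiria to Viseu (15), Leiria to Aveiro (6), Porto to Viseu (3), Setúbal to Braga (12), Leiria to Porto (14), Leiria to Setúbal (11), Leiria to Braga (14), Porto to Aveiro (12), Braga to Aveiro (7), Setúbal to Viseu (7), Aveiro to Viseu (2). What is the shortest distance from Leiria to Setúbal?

Comparing a few candidate routes:
Leiria -> Porto -> Viseu -> Setúbal: 14 + 3 + 7 = 24
Leiria -> Viseu -> Setúbal: 15 + 7 = 22
Leiria -> Aveiro -> Viseu -> Setúbal: 6 + 2 + 7 = 15
Leiria -> Aveiro -> Braga -> Setúbal: 6 + 7 + 12 = 25
Leiria -> Setúbal: 11
The minimum is 11.

11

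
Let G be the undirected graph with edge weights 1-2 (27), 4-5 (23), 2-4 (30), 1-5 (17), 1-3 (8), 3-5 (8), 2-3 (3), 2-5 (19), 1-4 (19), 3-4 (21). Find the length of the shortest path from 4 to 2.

Checking several routes:
4→3→2: 21 + 3 = 24
4→2: 30
4→1→3→2: 19 + 8 + 3 = 30
4→5→3→2: 23 + 8 + 3 = 34
Best route has total 24.

24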